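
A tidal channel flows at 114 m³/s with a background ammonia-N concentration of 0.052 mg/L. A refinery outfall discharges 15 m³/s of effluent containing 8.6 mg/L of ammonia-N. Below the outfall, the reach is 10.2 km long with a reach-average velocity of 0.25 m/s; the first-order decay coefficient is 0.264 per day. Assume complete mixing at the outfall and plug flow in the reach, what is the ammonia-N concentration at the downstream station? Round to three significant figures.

Flow-weighted average: C = (114.0·0.05200 + 15.00·8.600) / 129.0 = 134.9/129.0 = 1.046 mg/L.
Travel time t = 10.2·1000 / 0.25 = 40800 s = 11.33 h.
First-order decay: C = 1.046·exp(−k·t) = 1.046·0.8828 = 0.9234 mg/L.

0.923 mg/L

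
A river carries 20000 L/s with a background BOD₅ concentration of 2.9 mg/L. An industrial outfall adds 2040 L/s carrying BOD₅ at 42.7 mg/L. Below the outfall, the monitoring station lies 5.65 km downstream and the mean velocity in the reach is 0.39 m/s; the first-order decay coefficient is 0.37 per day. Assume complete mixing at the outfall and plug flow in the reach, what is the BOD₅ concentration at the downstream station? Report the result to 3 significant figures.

6.19 mg/L

Mass balance: C = (20000·2.900 + 2040·42.70) / 22040 = 145100/22040 = 6.584 mg/L.
Travel time t = 5.65·1000 / 0.39 = 14490 s = 4.024 h.
First-order decay: C = 6.584·exp(−k·t) = 6.584·0.9398 = 6.188 mg/L.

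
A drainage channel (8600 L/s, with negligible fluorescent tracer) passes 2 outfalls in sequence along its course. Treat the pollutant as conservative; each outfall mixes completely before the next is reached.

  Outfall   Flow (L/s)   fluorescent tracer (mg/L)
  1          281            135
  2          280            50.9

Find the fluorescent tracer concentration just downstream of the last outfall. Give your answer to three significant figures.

Outfall 1: combined Q = 8881 L/s; C = (8600·0 + 281.0·135.0)/8881 = 4.271 mg/L.
Outfall 2: combined Q = 9161 L/s; C = (8881·4.271 + 280.0·50.90)/9161 = 5.697 mg/L.

5.70 mg/L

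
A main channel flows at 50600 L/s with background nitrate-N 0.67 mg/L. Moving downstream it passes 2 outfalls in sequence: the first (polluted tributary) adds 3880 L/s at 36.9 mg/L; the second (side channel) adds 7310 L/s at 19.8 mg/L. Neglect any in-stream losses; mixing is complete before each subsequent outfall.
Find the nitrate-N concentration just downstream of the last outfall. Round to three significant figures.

After outfall 1: Q = 50600 + 3880 = 54480 L/s; C = (50600·0.6700 + 3880·36.90)/54480 = 3.250 mg/L.
After outfall 2: Q = 54480 + 7310 = 61790 L/s; C = (54480·3.250 + 7310·19.80)/61790 = 5.208 mg/L.

5.21 mg/L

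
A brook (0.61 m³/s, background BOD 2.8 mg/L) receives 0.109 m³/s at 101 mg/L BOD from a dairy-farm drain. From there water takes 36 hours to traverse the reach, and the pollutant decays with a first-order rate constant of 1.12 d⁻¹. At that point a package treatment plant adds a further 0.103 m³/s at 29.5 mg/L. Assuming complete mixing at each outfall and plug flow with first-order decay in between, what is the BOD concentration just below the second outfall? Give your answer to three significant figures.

6.58 mg/L

Conservation of mass: C = (0.6100·2.800 + 0.1090·101.0) / 0.7190 = 12.72/0.7190 = 17.69 mg/L; combined flow 0.7190 m³/s.
After decay, C = 17.69 × e^(−kt) = 17.69 × 0.1864 = 3.296 mg/L.
Second outfall: C = (0.7190·3.296 + 0.1030·29.50)/0.8220 = 6.580 mg/L.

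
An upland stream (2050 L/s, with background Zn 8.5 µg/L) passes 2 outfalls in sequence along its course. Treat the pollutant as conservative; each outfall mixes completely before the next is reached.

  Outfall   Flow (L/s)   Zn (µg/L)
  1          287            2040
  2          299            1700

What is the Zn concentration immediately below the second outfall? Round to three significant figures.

422 µg/L

Outfall 1: combined Q = 2337 L/s; C = (2050·8.500 + 287.0·2040)/2337 = 258.0 µg/L.
Outfall 2: combined Q = 2636 L/s; C = (2337·258.0 + 299.0·1700)/2636 = 421.5 µg/L.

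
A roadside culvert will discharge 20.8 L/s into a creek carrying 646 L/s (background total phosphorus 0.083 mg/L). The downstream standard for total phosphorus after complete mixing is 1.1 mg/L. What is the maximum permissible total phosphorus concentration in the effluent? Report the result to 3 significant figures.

32.7 mg/L

At the limit, (Qr·Cr + Qe·Cₑ)/(Qr + Qe) = 1.1:
Cₑ = (666.8·1.1 − 646.0·0.08300) / 20.80 = 32.69 mg/L.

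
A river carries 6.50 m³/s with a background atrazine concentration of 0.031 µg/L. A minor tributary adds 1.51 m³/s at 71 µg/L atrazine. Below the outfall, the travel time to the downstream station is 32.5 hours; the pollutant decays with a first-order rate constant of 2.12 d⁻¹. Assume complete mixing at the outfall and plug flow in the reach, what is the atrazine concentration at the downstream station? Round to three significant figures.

Conservation of mass: C = (6.500·0.03100 + 1.510·71.00) / 8.010 = 107.4/8.010 = 13.41 µg/L.
First-order decay: C = 13.41·exp(−k·t) = 13.41·0.05665 = 0.7597 µg/L.

0.760 µg/L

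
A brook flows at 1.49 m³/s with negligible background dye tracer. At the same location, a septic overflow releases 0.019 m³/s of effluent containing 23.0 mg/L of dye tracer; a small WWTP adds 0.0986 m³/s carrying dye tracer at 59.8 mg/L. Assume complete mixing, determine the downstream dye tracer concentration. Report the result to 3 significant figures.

Mass balance: C = (1.490·0 + 0.01900·23.00 + 0.09860·59.80) / 1.608 = 6.333/1.608 = 3.940 mg/L.

3.94 mg/L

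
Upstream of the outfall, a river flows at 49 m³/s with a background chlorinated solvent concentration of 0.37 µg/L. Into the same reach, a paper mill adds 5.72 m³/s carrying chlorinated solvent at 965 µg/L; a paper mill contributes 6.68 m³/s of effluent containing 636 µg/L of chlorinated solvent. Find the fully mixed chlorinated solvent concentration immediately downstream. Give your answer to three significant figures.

Flow-weighted average: C = (49.00·0.3700 + 5.720·965.0 + 6.680·636.0) / 61.40 = 9786/61.40 = 159.4 µg/L.

159 µg/L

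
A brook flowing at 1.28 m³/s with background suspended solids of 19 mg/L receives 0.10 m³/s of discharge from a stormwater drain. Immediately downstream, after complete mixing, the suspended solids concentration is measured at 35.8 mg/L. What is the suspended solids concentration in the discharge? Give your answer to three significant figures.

251 mg/L

Mass balance: 1.280·19.00 + 0.1000·Cₑ = 1.380·35.80
→ Cₑ = (1.380·35.80 − 1.280·19.00) / 0.1000 = 250.8 mg/L.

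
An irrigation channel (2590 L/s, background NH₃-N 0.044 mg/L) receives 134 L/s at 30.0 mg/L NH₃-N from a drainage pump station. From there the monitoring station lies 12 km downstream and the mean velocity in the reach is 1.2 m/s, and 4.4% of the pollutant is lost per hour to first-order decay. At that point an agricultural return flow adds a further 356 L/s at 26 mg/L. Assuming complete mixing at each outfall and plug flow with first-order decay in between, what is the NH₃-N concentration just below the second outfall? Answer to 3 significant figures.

Mass balance: C = (2590·0.04400 + 134.0·30.00) / 2724 = 4134/2724 = 1.518 mg/L; combined flow 2724 L/s.
Travel time t = 12·1000 / 1.2 = 10000 s = 2.778 h.
4.4%/h lost → k = −ln(1 − 0.044) = 0.04500 h⁻¹.
Decay over the reach: 1.518·exp(−kt) = 1.518·0.8825 = 1.339 mg/L.
Second outfall: C = (2724·1.339 + 356.0·26.00)/3080 = 4.190 mg/L.

4.19 mg/L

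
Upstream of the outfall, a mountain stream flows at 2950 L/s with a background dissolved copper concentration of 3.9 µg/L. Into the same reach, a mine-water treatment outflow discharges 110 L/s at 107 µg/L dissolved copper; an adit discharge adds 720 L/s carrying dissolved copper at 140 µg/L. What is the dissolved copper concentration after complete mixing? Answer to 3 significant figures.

Conservation of mass: C = (2950·3.900 + 110.0·107.0 + 720.0·140.0) / 3780 = 124100/3780 = 32.82 µg/L.

32.8 µg/L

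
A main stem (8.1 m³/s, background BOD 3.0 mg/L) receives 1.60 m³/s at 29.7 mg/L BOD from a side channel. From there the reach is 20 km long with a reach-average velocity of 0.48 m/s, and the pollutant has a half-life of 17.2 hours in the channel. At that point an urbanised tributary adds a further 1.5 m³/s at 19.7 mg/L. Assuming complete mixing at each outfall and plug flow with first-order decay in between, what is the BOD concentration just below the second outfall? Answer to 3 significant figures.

6.66 mg/L

After mixing, C = (8.100·3.000 + 1.600·29.70) / 9.700 = 71.82/9.700 = 7.404 mg/L; combined flow 9.700 m³/s.
Travel time t = 20·1000 / 0.48 = 41670 s = 11.57 h.
Half-life 17.2 h → k = ln 2 / 17.2 = 0.04030 h⁻¹ = 0.9672 d⁻¹.
Applying C = C₀e^(−kt): 7.404 × 0.6272 = 4.644 mg/L.
At the second outfall, C = (9.700·4.644 + 1.500·19.70) / (9.700 + 1.500) = 6.661 mg/L.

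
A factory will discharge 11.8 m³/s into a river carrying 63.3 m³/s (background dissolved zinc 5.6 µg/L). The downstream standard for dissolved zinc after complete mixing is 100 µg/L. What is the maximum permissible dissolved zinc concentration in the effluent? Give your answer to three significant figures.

606 µg/L

At the limit, (Qr·Cr + Qe·Cₑ)/(Qr + Qe) = 100:
Cₑ = (75.10·100 − 63.30·5.600) / 11.80 = 606.4 µg/L.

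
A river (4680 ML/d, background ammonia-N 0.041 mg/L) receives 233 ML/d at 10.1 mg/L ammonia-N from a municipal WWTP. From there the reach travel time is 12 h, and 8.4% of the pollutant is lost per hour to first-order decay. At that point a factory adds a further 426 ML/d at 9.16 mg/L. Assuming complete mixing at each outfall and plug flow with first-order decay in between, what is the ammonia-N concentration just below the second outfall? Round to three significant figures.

0.897 mg/L

Conservation of mass: C = (4680·0.04100 + 233.0·10.10) / 4913 = 2545/4913 = 0.5181 mg/L; combined flow 4913 ML/d.
8.4%/h lost → k = −ln(1 − 0.084) = 0.08774 h⁻¹.
Decay over the reach: 0.5181·exp(−kt) = 0.5181·0.3489 = 0.1808 mg/L.
Second outfall: C = (4913·0.1808 + 426.0·9.160)/5339 = 0.8972 mg/L.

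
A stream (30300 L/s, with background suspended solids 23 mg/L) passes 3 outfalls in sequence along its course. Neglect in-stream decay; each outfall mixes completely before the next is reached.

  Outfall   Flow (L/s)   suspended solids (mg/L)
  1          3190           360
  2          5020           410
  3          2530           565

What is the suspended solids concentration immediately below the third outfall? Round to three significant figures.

130 mg/L

Below outfall 1: Q → 33490 L/s, C = (30300·23.00 + 3190·360.0)/33490 = 55.10 mg/L.
Below outfall 2: Q → 38510 L/s, C = (33490·55.10 + 5020·410.0)/38510 = 101.4 mg/L.
Below outfall 3: Q → 41040 L/s, C = (38510·101.4 + 2530·565.0)/41040 = 129.9 mg/L.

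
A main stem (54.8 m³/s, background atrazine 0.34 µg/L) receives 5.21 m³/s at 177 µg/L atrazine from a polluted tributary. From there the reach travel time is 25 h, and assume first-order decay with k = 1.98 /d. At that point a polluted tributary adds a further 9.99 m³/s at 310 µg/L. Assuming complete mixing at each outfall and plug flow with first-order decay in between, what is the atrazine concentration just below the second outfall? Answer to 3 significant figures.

Mixed concentration C = ΣQC/ΣQ = (54.80·0.3400 + 5.210·177.0) / 60.01 = 940.8/60.01 = 15.68 µg/L; combined flow 60.01 m³/s.
Applying C = C₀e^(−kt): 15.68 × 0.1271 = 1.993 µg/L.
Second outfall: C = (60.01·1.993 + 9.990·310.0)/70.00 = 45.95 µg/L.

46.0 µg/L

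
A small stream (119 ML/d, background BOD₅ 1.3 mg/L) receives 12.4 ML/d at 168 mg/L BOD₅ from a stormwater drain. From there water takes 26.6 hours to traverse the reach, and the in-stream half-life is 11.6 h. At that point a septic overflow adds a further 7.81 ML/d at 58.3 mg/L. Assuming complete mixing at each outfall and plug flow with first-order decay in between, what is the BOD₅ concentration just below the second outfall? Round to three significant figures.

6.55 mg/L

Mass balance: C = (119.0·1.300 + 12.40·168.0) / 131.4 = 2238/131.4 = 17.03 mg/L; combined flow 131.4 ML/d.
Half-life 11.6 h → k = ln 2 / 11.6 = 0.05975 h⁻¹ = 1.434 d⁻¹.
Applying C = C₀e^(−kt): 17.03 × 0.2040 = 3.475 mg/L.
Second outfall: C = (131.4·3.475 + 7.810·58.30)/139.2 = 6.551 mg/L.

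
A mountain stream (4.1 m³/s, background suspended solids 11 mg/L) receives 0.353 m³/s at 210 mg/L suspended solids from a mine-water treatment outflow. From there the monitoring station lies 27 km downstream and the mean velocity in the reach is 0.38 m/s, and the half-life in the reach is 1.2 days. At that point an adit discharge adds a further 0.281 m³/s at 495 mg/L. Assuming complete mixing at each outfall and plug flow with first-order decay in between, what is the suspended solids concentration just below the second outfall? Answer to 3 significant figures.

Conservation of mass: C = (4.100·11.00 + 0.3530·210.0) / 4.453 = 119.2/4.453 = 26.78 mg/L; combined flow 4.453 m³/s.
Travel time t = 27·1000 / 0.38 = 71050 s = 19.74 h.
Half-life 1.2 d → k = ln 2 / 1.2 = 0.5776 d⁻¹.
Decay over the reach: 26.78·exp(−kt) = 26.78·0.6219 = 16.65 mg/L.
Second outfall: C = (4.453·16.65 + 0.2810·495.0)/4.734 = 45.04 mg/L.

45.0 mg/L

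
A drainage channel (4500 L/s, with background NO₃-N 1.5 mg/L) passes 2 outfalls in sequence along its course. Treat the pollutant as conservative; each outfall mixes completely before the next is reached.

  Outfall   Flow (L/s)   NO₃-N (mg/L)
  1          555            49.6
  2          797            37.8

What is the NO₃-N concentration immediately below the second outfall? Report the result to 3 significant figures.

After outfall 1: Q = 4500 + 555.0 = 5055 L/s; C = (4500·1.500 + 555.0·49.60)/5055 = 6.781 mg/L.
After outfall 2: Q = 5055 + 797.0 = 5852 L/s; C = (5055·6.781 + 797.0·37.80)/5852 = 11.01 mg/L.

11.0 mg/L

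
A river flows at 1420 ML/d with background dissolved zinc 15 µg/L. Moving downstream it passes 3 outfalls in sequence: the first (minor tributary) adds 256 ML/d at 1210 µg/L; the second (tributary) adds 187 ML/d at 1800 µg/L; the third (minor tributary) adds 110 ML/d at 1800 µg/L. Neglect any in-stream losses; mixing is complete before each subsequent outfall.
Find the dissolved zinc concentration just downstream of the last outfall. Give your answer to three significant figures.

439 µg/L

Below outfall 1: Q → 1676 ML/d, C = (1420·15.00 + 256.0·1210)/1676 = 197.5 µg/L.
Below outfall 2: Q → 1863 ML/d, C = (1676·197.5 + 187.0·1800)/1863 = 358.4 µg/L.
Below outfall 3: Q → 1973 ML/d, C = (1863·358.4 + 110.0·1800)/1973 = 438.8 µg/L.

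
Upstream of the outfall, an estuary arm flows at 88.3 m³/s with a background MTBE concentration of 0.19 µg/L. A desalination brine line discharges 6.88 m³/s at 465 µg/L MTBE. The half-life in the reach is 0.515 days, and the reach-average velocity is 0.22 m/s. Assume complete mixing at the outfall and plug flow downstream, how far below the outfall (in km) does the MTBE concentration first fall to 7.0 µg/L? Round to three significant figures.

22.2 km

Conservation of mass: C = (88.30·0.1900 + 6.880·465.0) / 95.18 = 3216/95.18 = 33.79 µg/L.
Half-life 0.515 d → k = ln 2 / 0.515 = 1.346 d⁻¹.
Set 33.79·exp(−k·t) = 7.0 → t = ln(33.79/7.0)/k = 101100 s = 28.07 h.
Distance = v·t = 0.22·101100 = 22230 m = 22.23 km.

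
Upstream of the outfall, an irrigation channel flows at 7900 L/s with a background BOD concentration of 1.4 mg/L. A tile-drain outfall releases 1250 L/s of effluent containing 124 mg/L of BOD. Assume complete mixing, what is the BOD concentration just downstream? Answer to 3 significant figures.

After mixing, C = (7900·1.400 + 1250·124.0) / 9150 = 166100/9150 = 18.15 mg/L.

18.1 mg/L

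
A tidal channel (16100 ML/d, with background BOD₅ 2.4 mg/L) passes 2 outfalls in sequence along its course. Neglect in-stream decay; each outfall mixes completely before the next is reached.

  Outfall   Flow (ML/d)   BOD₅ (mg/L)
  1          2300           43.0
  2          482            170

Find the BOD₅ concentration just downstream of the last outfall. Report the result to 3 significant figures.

11.6 mg/L

Below outfall 1: Q → 18400 ML/d, C = (16100·2.400 + 2300·43.00)/18400 = 7.475 mg/L.
Below outfall 2: Q → 18880 ML/d, C = (18400·7.475 + 482.0·170.0)/18880 = 11.62 mg/L.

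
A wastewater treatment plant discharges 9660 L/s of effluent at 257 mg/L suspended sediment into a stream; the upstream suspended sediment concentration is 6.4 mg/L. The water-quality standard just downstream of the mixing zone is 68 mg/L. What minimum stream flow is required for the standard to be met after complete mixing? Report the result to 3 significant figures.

29600 L/s

Set C_mix = 68: (Q·6.400 + 9660·257.0) / (Q + 9660) = 68
→ Q = 9660·(257.0 − 68)/(68 − 6.400) = 29640 L/s.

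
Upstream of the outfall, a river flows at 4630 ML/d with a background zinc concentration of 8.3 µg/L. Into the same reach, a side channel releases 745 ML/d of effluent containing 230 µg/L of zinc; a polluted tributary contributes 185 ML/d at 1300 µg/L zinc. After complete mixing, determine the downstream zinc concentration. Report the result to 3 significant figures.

After mixing, C = (4630·8.300 + 745.0·230.0 + 185.0·1300) / 5560 = 450300/5560 = 80.99 µg/L.

81.0 µg/L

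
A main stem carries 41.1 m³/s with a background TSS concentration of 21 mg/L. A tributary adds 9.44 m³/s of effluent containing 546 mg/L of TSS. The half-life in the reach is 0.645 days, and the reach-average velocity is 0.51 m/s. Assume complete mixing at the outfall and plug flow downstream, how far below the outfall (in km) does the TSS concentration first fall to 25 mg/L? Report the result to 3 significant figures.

Conservation of mass: C = (41.10·21.00 + 9.440·546.0) / 50.54 = 6017/50.54 = 119.1 mg/L.
Half-life 0.645 d → k = ln 2 / 0.645 = 1.075 d⁻¹.
Set 119.1·exp(−k·t) = 25 → t = ln(119.1/25)/k = 125500 s = 34.86 h.
Distance = v·t = 0.51·125500 = 64000 m = 64.00 km.

64.0 km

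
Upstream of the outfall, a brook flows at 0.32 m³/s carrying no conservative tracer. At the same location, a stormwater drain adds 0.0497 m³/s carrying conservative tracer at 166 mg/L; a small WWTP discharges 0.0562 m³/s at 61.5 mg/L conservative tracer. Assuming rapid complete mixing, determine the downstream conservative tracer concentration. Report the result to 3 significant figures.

Conservation of mass: C = (0.3200·0 + 0.04970·166.0 + 0.05620·61.50) / 0.4259 = 11.71/0.4259 = 27.49 mg/L.

27.5 mg/L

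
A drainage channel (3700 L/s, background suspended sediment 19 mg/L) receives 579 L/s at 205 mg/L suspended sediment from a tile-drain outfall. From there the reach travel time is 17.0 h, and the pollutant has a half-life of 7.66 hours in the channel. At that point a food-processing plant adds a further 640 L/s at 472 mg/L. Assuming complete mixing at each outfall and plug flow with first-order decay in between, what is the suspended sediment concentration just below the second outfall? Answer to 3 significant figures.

69.7 mg/L

Mass balance: C = (3700·19.00 + 579.0·205.0) / 4279 = 189000/4279 = 44.17 mg/L; combined flow 4279 L/s.
Half-life 7.66 h → k = ln 2 / 7.66 = 0.09049 h⁻¹ = 2.172 d⁻¹.
After decay, C = 44.17 × e^(−kt) = 44.17 × 0.2147 = 9.485 mg/L.
Second outfall: C = (4279·9.485 + 640.0·472.0)/4919 = 69.66 mg/L.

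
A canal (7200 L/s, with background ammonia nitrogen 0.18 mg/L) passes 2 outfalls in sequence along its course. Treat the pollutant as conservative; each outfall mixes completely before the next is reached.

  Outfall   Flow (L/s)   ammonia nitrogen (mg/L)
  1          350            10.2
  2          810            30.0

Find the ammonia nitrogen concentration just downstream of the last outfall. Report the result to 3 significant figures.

Outfall 1: combined Q = 7550 L/s; C = (7200·0.1800 + 350.0·10.20)/7550 = 0.6445 mg/L.
Outfall 2: combined Q = 8360 L/s; C = (7550·0.6445 + 810.0·30.00)/8360 = 3.489 mg/L.

3.49 mg/L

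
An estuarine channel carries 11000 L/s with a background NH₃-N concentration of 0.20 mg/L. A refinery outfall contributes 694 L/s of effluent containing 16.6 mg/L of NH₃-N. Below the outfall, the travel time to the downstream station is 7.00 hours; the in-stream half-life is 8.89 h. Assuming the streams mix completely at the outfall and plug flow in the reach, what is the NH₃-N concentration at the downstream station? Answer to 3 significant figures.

0.680 mg/L

Flow-weighted average: C = (11000·0.2000 + 694.0·16.60) / 11690 = 13720/11690 = 1.173 mg/L.
Half-life 8.89 h → k = ln 2 / 8.89 = 0.07797 h⁻¹ = 1.871 d⁻¹.
After decay, C = 1.173 × e^(−kt) = 1.173 × 0.5794 = 0.6798 mg/L.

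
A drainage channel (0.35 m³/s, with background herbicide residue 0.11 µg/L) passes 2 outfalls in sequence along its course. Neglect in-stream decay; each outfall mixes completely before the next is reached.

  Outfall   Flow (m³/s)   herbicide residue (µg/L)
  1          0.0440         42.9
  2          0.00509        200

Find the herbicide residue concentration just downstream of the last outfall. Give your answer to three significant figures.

Below outfall 1: Q → 0.3940 m³/s, C = (0.3500·0.1100 + 0.04400·42.90)/0.3940 = 4.889 µg/L.
Below outfall 2: Q → 0.3991 m³/s, C = (0.3940·4.889 + 0.005090·200.0)/0.3991 = 7.377 µg/L.

7.38 µg/L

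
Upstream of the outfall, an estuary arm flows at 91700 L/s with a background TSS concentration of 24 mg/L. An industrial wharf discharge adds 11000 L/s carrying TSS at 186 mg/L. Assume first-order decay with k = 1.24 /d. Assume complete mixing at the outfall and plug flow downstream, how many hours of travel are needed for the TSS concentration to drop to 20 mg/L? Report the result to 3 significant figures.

Mass balance: C = (91700·24.00 + 11000·186.0) / 102700 = 4247000/102700 = 41.35 mg/L.
41.35·exp(−k·t) = 20 → t = ln(41.35/20)/k = 50610 s = 14.06 h.

14.1 h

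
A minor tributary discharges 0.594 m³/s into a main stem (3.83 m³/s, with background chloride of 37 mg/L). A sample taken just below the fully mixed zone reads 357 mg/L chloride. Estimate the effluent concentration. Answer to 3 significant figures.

Mass balance: 3.830·37.00 + 0.5940·Cₑ = 4.424·357.0
→ Cₑ = (4.424·357.0 − 3.830·37.00) / 0.5940 = 2420 mg/L.

2420 mg/L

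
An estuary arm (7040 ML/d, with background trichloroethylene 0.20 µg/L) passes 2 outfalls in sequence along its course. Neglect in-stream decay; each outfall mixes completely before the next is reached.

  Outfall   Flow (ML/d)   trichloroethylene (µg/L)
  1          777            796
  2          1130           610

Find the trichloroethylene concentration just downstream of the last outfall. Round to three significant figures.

After outfall 1: Q = 7040 + 777.0 = 7817 ML/d; C = (7040·0.2000 + 777.0·796.0)/7817 = 79.30 µg/L.
After outfall 2: Q = 7817 + 1130 = 8947 ML/d; C = (7817·79.30 + 1130·610.0)/8947 = 146.3 µg/L.

146 µg/L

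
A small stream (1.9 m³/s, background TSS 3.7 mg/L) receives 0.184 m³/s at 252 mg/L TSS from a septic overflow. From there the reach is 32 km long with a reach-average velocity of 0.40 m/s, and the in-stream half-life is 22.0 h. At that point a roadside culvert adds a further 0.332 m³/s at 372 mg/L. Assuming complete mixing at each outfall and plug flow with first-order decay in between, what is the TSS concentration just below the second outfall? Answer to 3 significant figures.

62.1 mg/L

Flow-weighted average: C = (1.900·3.700 + 0.1840·252.0) / 2.084 = 53.40/2.084 = 25.62 mg/L; combined flow 2.084 m³/s.
Travel time t = 32·1000 / 0.40 = 80000 s = 22.22 h.
Half-life 22.0 h → k = ln 2 / 22.0 = 0.03151 h⁻¹ = 0.7562 d⁻¹.
First-order decay: C = 25.62·exp(−k·t) = 25.62·0.4965 = 12.72 mg/L.
At the second outfall, C = (2.084·12.72 + 0.3320·372.0) / (2.084 + 0.3320) = 62.09 mg/L.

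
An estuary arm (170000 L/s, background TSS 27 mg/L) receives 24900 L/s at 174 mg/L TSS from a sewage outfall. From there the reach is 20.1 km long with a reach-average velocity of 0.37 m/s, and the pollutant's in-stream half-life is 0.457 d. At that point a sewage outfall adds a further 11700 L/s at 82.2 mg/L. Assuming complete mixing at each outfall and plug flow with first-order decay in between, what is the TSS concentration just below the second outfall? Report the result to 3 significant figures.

After mixing, C = (170000·27.00 + 24900·174.0) / 194900 = 8923000/194900 = 45.78 mg/L; combined flow 194900 L/s.
Travel time t = 20.1·1000 / 0.37 = 54320 s = 15.09 h.
Half-life 0.457 d → k = ln 2 / 0.457 = 1.517 d⁻¹.
Decay over the reach: 45.78·exp(−kt) = 45.78·0.3853 = 17.64 mg/L.
At the second outfall, C = (194900·17.64 + 11700·82.20) / (194900 + 11700) = 21.30 mg/L.

21.3 mg/L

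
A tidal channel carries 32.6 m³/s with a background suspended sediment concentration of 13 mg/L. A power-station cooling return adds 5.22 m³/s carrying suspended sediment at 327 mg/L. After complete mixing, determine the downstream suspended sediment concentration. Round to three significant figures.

Conservation of mass: C = (32.60·13.00 + 5.220·327.0) / 37.82 = 2131/37.82 = 56.34 mg/L.

56.3 mg/L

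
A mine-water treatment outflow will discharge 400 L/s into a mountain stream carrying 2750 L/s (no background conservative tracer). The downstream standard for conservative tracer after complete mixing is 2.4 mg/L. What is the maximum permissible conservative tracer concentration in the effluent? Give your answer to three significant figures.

18.9 mg/L

At the limit, (Qr·Cr + Qe·Cₑ)/(Qr + Qe) = 2.4:
Cₑ = (3150·2.4 − 2750·0) / 400.0 = 18.90 mg/L.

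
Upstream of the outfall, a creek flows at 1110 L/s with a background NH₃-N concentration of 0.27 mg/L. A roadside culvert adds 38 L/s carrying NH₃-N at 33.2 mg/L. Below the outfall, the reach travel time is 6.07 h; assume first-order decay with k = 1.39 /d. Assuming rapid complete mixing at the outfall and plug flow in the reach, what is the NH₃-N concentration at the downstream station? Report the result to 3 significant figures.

0.957 mg/L

After mixing, C = (1110·0.2700 + 38.00·33.20) / 1148 = 1561/1148 = 1.360 mg/L.
First-order decay: C = 1.360·exp(−k·t) = 1.360·0.7036 = 0.9569 mg/L.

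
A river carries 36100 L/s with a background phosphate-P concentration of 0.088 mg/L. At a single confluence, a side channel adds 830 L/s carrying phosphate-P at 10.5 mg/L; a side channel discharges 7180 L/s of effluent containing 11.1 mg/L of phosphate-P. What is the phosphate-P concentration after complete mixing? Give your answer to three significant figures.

Conservation of mass: C = (36100·0.08800 + 830.0·10.50 + 7180·11.10) / 44110 = 91590/44110 = 2.076 mg/L.

2.08 mg/L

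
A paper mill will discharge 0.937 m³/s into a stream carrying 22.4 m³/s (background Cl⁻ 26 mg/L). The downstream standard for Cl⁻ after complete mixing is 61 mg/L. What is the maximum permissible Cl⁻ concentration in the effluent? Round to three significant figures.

At the limit, (Qr·Cr + Qe·Cₑ)/(Qr + Qe) = 61:
Cₑ = (23.34·61 − 22.40·26.00) / 0.9370 = 897.7 mg/L.

898 mg/L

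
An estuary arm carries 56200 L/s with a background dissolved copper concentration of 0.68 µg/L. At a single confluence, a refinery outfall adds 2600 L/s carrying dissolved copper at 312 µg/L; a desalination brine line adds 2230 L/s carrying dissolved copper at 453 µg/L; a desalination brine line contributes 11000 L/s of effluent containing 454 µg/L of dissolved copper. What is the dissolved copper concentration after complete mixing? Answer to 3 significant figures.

Mixed concentration C = ΣQC/ΣQ = (56200·0.6800 + 2600·312.0 + 2230·453.0 + 11000·454.0) / 72030 = 6854000/72030 = 95.15 µg/L.

95.1 µg/L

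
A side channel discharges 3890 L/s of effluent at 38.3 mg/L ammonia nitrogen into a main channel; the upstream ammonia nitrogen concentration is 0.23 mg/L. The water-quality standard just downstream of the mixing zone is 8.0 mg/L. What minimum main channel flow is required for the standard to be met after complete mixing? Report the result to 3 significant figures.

Set C_mix = 8.0: (Q·0.2300 + 3890·38.30) / (Q + 3890) = 8.0
→ Q = 3890·(38.30 − 8.0)/(8.0 − 0.2300) = 15170 L/s.

15200 L/s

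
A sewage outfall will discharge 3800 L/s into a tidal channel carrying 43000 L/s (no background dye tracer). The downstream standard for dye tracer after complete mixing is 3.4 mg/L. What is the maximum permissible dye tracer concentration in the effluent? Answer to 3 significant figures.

At the limit, (Qr·Cr + Qe·Cₑ)/(Qr + Qe) = 3.4:
Cₑ = (46800·3.4 − 43000·0) / 3800 = 41.87 mg/L.

41.9 mg/L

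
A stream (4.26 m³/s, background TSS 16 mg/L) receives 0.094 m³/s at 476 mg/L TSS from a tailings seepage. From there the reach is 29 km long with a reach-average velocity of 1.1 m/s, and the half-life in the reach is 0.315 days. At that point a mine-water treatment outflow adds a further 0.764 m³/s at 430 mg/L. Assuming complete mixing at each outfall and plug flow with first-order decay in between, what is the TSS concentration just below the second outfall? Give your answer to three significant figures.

75.5 mg/L

Conservation of mass: C = (4.260·16.00 + 0.09400·476.0) / 4.354 = 112.9/4.354 = 25.93 mg/L; combined flow 4.354 m³/s.
Travel time t = 29·1000 / 1.1 = 26360 s = 7.323 h.
Half-life 0.315 d → k = ln 2 / 0.315 = 2.200 d⁻¹.
Decay over the reach: 25.93·exp(−kt) = 25.93·0.5110 = 13.25 mg/L.
At the second outfall, C = (4.354·13.25 + 0.7640·430.0) / (4.354 + 0.7640) = 75.46 mg/L.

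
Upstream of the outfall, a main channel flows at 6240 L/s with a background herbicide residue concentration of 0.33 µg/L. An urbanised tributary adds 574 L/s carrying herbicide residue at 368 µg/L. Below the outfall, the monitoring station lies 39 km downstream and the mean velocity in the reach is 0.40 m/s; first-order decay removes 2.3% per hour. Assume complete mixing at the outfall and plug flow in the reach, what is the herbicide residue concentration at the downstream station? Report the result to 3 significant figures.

16.7 µg/L

Flow-weighted average: C = (6240·0.3300 + 574.0·368.0) / 6814 = 213300/6814 = 31.30 µg/L.
Travel time t = 39·1000 / 0.40 = 97500 s = 27.08 h.
2.3%/h lost → k = −ln(1 − 0.023) = 0.02327 h⁻¹.
After decay, C = 31.30 × e^(−kt) = 31.30 × 0.5325 = 16.67 µg/L.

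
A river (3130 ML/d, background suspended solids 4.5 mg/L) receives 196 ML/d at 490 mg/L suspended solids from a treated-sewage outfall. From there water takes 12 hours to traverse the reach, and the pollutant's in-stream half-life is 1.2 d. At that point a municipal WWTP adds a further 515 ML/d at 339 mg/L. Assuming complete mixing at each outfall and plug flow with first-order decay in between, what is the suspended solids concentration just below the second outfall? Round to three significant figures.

66.9 mg/L

Mass balance: C = (3130·4.500 + 196.0·490.0) / 3326 = 110100/3326 = 33.11 mg/L; combined flow 3326 ML/d.
Half-life 1.2 d → k = ln 2 / 1.2 = 0.5776 d⁻¹.
Applying C = C₀e^(−kt): 33.11 × 0.7492 = 24.80 mg/L.
At the second outfall, C = (3326·24.80 + 515.0·339.0) / (3326 + 515.0) = 66.93 mg/L.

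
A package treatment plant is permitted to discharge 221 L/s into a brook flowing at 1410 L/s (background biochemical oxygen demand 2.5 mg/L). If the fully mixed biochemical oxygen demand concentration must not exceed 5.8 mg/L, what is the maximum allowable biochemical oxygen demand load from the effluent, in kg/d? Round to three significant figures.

513 kg/d

Mass balance at the limit: 1410·2.500 + 221.0·Cₑ = 1631·5.8 → Cₑ = 26.85 mg/L.
221.0 L/s = 0.2210 m³/s. Load = 0.2210 m³/s × 26.85 g/m³ × 86 400 s/d = 512.8 kg/d.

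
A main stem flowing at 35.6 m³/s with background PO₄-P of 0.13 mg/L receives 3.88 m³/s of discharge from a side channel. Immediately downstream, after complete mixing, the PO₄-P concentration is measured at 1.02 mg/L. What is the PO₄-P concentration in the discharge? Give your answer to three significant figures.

9.19 mg/L

Mass balance: 35.60·0.1300 + 3.880·Cₑ = 39.48·1.020
→ Cₑ = (39.48·1.020 − 35.60·0.1300) / 3.880 = 9.186 mg/L.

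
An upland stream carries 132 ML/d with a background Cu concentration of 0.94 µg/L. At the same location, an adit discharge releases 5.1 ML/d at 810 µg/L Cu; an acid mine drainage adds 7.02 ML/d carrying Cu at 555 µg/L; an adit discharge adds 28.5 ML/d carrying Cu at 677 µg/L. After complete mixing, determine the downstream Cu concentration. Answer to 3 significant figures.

159 µg/L

Flow-weighted average: C = (132.0·0.9400 + 5.100·810.0 + 7.020·555.0 + 28.50·677.0) / 172.6 = 27450/172.6 = 159.0 µg/L.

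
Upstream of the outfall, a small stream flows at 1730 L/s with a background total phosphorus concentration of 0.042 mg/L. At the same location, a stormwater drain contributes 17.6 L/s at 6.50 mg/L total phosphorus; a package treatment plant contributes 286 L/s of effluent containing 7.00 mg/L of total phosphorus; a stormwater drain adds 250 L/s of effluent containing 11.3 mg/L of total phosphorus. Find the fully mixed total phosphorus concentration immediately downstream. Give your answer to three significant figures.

2.20 mg/L

After mixing, C = (1730·0.04200 + 17.60·6.500 + 286.0·7.000 + 250.0·11.30) / 2284 = 5014/2284 = 2.196 mg/L.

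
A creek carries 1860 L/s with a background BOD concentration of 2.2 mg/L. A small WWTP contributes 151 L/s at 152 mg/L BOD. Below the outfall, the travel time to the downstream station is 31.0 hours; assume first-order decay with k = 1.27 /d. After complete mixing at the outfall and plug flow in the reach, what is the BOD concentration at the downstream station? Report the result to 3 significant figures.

2.61 mg/L

Mass balance: C = (1860·2.200 + 151.0·152.0) / 2011 = 27040/2011 = 13.45 mg/L.
First-order decay: C = 13.45·exp(−k·t) = 13.45·0.1939 = 2.608 mg/L.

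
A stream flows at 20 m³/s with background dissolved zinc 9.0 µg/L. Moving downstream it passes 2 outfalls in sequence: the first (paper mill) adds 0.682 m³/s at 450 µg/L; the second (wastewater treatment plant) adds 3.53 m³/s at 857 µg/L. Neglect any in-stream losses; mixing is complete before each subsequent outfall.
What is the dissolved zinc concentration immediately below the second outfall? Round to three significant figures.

145 µg/L

Outfall 1: combined Q = 20.68 m³/s; C = (20.00·9.000 + 0.6820·450.0)/20.68 = 23.54 µg/L.
Outfall 2: combined Q = 24.21 m³/s; C = (20.68·23.54 + 3.530·857.0)/24.21 = 145.1 µg/L.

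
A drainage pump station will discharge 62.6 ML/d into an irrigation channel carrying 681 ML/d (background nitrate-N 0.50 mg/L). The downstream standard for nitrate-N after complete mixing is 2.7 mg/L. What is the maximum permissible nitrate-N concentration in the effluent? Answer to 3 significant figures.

At the limit, (Qr·Cr + Qe·Cₑ)/(Qr + Qe) = 2.7:
Cₑ = (743.6·2.7 − 681.0·0.5000) / 62.60 = 26.63 mg/L.

26.6 mg/L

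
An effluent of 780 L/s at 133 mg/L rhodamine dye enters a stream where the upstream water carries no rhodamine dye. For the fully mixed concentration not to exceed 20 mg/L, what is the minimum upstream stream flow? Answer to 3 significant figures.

4410 L/s

Set C_mix = 20: (Q·0 + 780.0·133.0) / (Q + 780.0) = 20
→ Q = 780.0·(133.0 − 20)/(20 − 0) = 4407 L/s.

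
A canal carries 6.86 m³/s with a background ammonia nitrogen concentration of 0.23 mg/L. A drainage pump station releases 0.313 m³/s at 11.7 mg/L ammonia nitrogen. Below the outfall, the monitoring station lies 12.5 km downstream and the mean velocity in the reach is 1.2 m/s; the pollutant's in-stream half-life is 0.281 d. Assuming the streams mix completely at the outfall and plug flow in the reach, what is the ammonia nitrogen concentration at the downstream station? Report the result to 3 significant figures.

0.543 mg/L

Conservation of mass: C = (6.860·0.2300 + 0.3130·11.70) / 7.173 = 5.240/7.173 = 0.7305 mg/L.
Travel time t = 12.5·1000 / 1.2 = 10420 s = 2.894 h.
Half-life 0.281 d → k = ln 2 / 0.281 = 2.467 d⁻¹.
After decay, C = 0.7305 × e^(−kt) = 0.7305 × 0.7428 = 0.5426 mg/L.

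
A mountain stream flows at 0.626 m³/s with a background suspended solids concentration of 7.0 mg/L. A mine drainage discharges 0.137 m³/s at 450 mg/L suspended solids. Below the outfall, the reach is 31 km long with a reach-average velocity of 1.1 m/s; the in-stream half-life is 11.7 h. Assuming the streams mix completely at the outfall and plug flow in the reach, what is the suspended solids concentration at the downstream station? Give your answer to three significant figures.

54.4 mg/L

Flow-weighted average: C = (0.6260·7.000 + 0.1370·450.0) / 0.7630 = 66.03/0.7630 = 86.54 mg/L.
Travel time t = 31·1000 / 1.1 = 28180 s = 7.828 h.
Half-life 11.7 h → k = ln 2 / 11.7 = 0.05924 h⁻¹ = 1.422 d⁻¹.
After decay, C = 86.54 × e^(−kt) = 86.54 × 0.6289 = 54.43 mg/L.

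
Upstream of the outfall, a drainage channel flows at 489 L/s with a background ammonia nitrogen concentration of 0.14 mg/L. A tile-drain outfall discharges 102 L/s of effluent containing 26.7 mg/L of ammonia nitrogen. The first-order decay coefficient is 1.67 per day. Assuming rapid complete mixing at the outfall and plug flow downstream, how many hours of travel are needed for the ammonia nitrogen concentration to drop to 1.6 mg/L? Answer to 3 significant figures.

15.6 h

Mixed concentration C = ΣQC/ΣQ = (489.0·0.1400 + 102.0·26.70) / 591.0 = 2792/591.0 = 4.724 mg/L.
4.724·exp(−k·t) = 1.6 → t = ln(4.724/1.6)/k = 56010 s = 15.56 h.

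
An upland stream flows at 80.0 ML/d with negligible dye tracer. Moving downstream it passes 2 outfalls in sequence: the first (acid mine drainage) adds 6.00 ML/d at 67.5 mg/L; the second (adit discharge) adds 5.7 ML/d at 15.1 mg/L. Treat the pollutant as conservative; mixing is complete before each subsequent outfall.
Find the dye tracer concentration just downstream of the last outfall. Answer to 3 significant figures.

After outfall 1: Q = 80.00 + 6.000 = 86.00 ML/d; C = (80.00·0 + 6.000·67.50)/86.00 = 4.709 mg/L.
After outfall 2: Q = 86.00 + 5.700 = 91.70 ML/d; C = (86.00·4.709 + 5.700·15.10)/91.70 = 5.355 mg/L.

5.36 mg/L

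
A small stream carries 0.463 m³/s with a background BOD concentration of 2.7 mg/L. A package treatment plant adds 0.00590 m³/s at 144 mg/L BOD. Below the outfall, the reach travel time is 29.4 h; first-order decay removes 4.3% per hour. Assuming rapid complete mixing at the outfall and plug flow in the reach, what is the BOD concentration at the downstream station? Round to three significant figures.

Flow-weighted average: C = (0.4630·2.700 + 0.005900·144.0) / 0.4689 = 2.100/0.4689 = 4.478 mg/L.
4.3%/h lost → k = −ln(1 − 0.043) = 0.04395 h⁻¹.
Applying C = C₀e^(−kt): 4.478 × 0.2747 = 1.230 mg/L.

1.23 mg/L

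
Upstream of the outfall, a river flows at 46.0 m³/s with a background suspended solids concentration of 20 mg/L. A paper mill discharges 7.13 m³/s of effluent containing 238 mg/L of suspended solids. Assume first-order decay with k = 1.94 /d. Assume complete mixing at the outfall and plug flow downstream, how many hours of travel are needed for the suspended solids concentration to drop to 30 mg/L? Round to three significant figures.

6.13 h

Flow-weighted average: C = (46.00·20.00 + 7.130·238.0) / 53.13 = 2617/53.13 = 49.26 mg/L.
49.26·exp(−k·t) = 30 → t = ln(49.26/30)/k = 22080 s = 6.134 h.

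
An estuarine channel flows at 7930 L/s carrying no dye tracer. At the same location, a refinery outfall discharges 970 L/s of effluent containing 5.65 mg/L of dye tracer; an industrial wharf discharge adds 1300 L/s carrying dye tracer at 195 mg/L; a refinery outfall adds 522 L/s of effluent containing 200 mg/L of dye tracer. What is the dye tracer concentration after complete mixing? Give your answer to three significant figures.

33.9 mg/L

Conservation of mass: C = (7930·0 + 970.0·5.650 + 1300·195.0 + 522.0·200.0) / 10720 = 363400/10720 = 33.89 mg/L.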